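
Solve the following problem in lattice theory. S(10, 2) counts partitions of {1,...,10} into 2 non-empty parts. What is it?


S(n,k) = k*S(n-1,k) + S(n-1,k-1).
S(9,2) = 255, S(9,1) = 1
S(10,2) = 2*255 + 1 = 510 + 1
S(10,2) = 511


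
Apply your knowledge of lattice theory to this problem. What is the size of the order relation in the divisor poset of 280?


The order relation is {(a,b) : a <= b}, reflexive so it includes (a,a).
Examples: (1,1), (1,10), (1,14), (1,140), (1,2), ...
Total ordered pairs: 90


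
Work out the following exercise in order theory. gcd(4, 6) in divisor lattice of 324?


Meet=gcd.
gcd(4,6)=2


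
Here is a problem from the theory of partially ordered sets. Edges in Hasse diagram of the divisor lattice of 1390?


A cover relation a -< b holds when a < b with no c strictly between.
Cover relations:
  1 -< 2
  1 -< 5
  1 -< 139
  2 -< 10
  2 -< 278
  5 -< 10
  5 -< 695
  10 -< 1390
  ...4 more
Total: 12


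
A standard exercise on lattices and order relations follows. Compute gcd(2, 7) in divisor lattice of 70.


In a divisor lattice, meet = gcd (greatest common divisor).
By Euclidean algorithm or factoring: gcd(2,7) = 1


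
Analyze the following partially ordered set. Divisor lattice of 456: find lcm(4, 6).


In a divisor lattice, join = lcm (least common multiple).
gcd(4,6) = 2
lcm(4,6) = 4*6/gcd = 24/2 = 12


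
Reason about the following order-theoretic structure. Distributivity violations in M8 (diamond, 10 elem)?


Distributive law: a ^ (b v c) = (a ^ b) v (a ^ c).
Check all 10^3 = 1000 ordered triples (a,b,c).
  e.g. a=a1, b=a2, c=a3: lhs=a1 != rhs=0
  e.g. a=a1, b=a2, c=a4: lhs=a1 != rhs=0
Total violating triples: 336


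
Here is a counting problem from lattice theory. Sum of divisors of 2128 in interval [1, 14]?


Interval [1,14] in divisors of 2128: [1, 2, 7, 14]
Sum = 24


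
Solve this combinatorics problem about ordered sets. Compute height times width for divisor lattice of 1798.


Height = length of longest chain minus 1; width = size of largest antichain.
A maximum chain: 1 | 31 | 899 | 1798  (height 3).
A maximum antichain: {2, 29, 31}  (width 3).
Product = 3 * 3 = 9


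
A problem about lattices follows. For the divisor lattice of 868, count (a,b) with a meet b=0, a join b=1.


Complement pair (a,b): a meet b = bottom, a join b = top.
Here: gcd(a,b)=1 and lcm(a,b)=868, i.e. a*b=868 with a,b coprime.
Pairs found: (1,868), (4,217), (7,124), (28,31), ... (4 more)
Total ordered pairs: 8


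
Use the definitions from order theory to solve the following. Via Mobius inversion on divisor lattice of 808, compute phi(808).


phi(n) = n * prod_{p|n} (1 - 1/p).
Prime divisors of 808: [2, 101]
phi(808) = 808 * (1 - 1/2) * (1 - 1/101)
phi(808) = 400


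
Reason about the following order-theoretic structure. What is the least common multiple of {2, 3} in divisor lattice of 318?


In a divisor lattice, join = lcm (least common multiple).
Compute lcm iteratively: start with first element, then lcm(current, next).
Elements: [2, 3]
lcm(2,3) = 6
Final lcm = 6


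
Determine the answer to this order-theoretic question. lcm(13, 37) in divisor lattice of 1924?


Join=lcm.
gcd(13,37)=1
lcm=481


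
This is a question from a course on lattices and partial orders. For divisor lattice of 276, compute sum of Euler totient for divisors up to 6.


Divisors of 276 up to 6: [1, 2, 3, 4, 6]
phi values: [1, 1, 2, 2, 2]
Sum = 8


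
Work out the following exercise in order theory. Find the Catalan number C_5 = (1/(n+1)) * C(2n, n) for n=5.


C(n) = C(2n, n) / (n+1).
C(10, 5) = 252
C(5) = 252 / 6 = 42


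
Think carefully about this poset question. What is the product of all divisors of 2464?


Divisors of 2464: [1, 2, 4, 7, 8, 11, 14, 16, 22, 28, 32, 44, 56, 77, 88, 112, 154, 176, 224, 308, 352, 616, 1232, 2464]
Product = n^(d(n)/2) = 2464^(24/2)
Product = 50082781634695956879921596112047907536896


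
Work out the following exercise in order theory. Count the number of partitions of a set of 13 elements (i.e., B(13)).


B(n) = number of set partitions of an n-element set.
B(n) satisfies the recurrence: B(n+1) = sum_k C(n,k)*B(k).
B(13) = 27644437


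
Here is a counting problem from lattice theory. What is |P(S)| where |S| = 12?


Power set = 2^n.
2^12 = 4096


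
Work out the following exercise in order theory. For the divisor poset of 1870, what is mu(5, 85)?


In a divisor lattice, mu(a,b) = mu(b/a) where mu is the classical Mobius function.
b/a = 85/5 = 17
Prime factorization of 17: primes [17]
17 is squarefree with 1 prime factor(s), so mu(17) = (-1)^1 = -1


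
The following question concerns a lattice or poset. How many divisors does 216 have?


Divisors of 216: [1, 2, 3, 4, 6, 8, 9, 12, 18, 24, 27, 36, 54, 72, 108, 216]
Count: 16


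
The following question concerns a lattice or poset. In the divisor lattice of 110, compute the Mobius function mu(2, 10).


In a divisor lattice, mu(a,b) = mu(b/a) where mu is the classical Mobius function.
b/a = 10/2 = 5
Prime factorization of 5: primes [5]
5 is squarefree with 1 prime factor(s), so mu(5) = (-1)^1 = -1


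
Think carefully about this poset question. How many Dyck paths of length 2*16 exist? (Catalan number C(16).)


C(n) = C(2n, n) / (n+1).
C(32, 16) = 601080390
C(16) = 601080390 / 17 = 35357670


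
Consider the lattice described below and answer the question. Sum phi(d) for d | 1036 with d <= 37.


Divisors of 1036 up to 37: [1, 2, 4, 7, 14, 28, 37]
phi values: [1, 1, 2, 6, 6, 12, 36]
Sum = 64


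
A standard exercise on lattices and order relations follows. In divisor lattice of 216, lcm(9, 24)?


Join=lcm.
gcd(9,24)=3
lcm=72


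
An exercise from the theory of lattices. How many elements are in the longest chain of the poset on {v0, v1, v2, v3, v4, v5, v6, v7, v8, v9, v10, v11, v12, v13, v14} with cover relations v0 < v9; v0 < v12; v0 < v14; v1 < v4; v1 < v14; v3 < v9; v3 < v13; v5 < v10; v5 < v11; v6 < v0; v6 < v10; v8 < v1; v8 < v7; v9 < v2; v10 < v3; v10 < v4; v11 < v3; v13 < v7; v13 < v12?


A chain is a totally ordered subset; we count the number of elements in a maximum chain.
Compute, for each element x, the size of the longest chain ending at x:
  v5: 1
  v6: 1
  v8: 1
  v0: 2
  v1: 2
  v11: 2
  ...
A maximum chain: v5 < v10 < v3 < v9 < v2
Number of elements in the longest chain: 5


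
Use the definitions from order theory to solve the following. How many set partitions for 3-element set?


B(n) = number of set partitions of an n-element set.
B(n) satisfies the recurrence: B(n+1) = sum_k C(n,k)*B(k).
B(3) = 5


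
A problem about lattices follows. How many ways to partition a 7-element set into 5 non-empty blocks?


S(n,k) = k*S(n-1,k) + S(n-1,k-1).
S(6,5) = 15, S(6,4) = 65
S(7,5) = 5*15 + 65 = 75 + 65
S(7,5) = 140


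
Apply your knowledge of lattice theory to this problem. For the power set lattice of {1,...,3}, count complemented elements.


An element a is complemented if some b has a meet b = bottom, a join b = top.
every subset A has complement S\A, so all elements are complemented.
Complemented elements: {}, {1}, {2}, {3}, {1,2}, {1,3}, ... (2 more)
Count: 8


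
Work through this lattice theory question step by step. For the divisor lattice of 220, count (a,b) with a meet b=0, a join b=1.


Complement pair (a,b): a meet b = bottom, a join b = top.
Here: gcd(a,b)=1 and lcm(a,b)=220, i.e. a*b=220 with a,b coprime.
Pairs found: (1,220), (4,55), (5,44), (11,20), ... (4 more)
Total ordered pairs: 8


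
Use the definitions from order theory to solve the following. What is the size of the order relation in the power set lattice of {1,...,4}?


The order relation is {(a,b) : a <= b}, reflexive so it includes (a,a).
Examples: ({},{}), ({},{1,2}), ({},{1,2,3}), ({},{1,2,3,4}), ({},{1,2,4}), ...
Total ordered pairs: 81


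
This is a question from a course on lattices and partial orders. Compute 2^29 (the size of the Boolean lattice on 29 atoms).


Power set = 2^n.
2^29 = 536870912


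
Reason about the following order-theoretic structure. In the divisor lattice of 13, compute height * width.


Height = length of longest chain minus 1; width = size of largest antichain.
A maximum chain: 1 | 13  (height 1).
A maximum antichain: {1}  (width 1).
Product = 1 * 1 = 1


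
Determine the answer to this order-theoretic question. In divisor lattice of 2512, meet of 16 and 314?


In a divisor lattice, meet = gcd (greatest common divisor).
By Euclidean algorithm or factoring: gcd(16,314) = 2


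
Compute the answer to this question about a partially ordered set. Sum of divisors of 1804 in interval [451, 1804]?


Interval [451,1804] in divisors of 1804: [451, 902, 1804]
Sum = 3157


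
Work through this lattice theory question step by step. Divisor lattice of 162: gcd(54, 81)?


Meet=gcd.
gcd(54,81)=27


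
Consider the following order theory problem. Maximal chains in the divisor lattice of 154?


A maximal chain goes from the minimum element to a maximal element via cover relations.
Counting all min-to-max paths in the cover graph.
Total maximal chains: 6


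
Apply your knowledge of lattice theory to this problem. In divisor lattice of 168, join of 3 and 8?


In a divisor lattice, join = lcm (least common multiple).
gcd(3,8) = 1
lcm(3,8) = 3*8/gcd = 24/1 = 24


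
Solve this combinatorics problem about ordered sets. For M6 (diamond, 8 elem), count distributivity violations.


Distributive law: a ^ (b v c) = (a ^ b) v (a ^ c).
Check all 8^3 = 512 ordered triples (a,b,c).
  e.g. a=a1, b=a2, c=a3: lhs=a1 != rhs=0
  e.g. a=a1, b=a2, c=a4: lhs=a1 != rhs=0
Total violating triples: 120


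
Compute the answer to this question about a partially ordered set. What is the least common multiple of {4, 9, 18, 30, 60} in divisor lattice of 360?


In a divisor lattice, join = lcm (least common multiple).
Compute lcm iteratively: start with first element, then lcm(current, next).
Elements: [4, 9, 18, 30, 60]
lcm(4,9) = 36
lcm(36,18) = 36
lcm(36,30) = 180
lcm(180,60) = 180
Final lcm = 180


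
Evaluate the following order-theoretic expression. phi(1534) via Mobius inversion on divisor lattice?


phi(n) = n * prod_{p|n} (1 - 1/p).
Prime divisors of 1534: [2, 13, 59]
phi(1534) = 1534 * (1 - 1/2) * (1 - 1/13) * (1 - 1/59)
phi(1534) = 696


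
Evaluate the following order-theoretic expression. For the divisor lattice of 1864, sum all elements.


sigma(n) = sum of divisors.
Divisors of 1864: [1, 2, 4, 8, 233, 466, 932, 1864]
Sum = 3510


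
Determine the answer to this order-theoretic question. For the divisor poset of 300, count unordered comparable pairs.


A comparable pair {a,b} has a < b or b < a in the order.
Count unordered pairs where one element is strictly below the other.
Examples: {1,2}, {1,3}, {1,4}, {1,5}, ...
Total comparable pairs: 90


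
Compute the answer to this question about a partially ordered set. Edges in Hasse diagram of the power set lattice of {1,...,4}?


A cover relation a -< b holds when a < b with no c strictly between.
Cover relations:
  {} -< {1}
  {} -< {2}
  {} -< {3}
  {} -< {4}
  {1} -< {1,2}
  {1} -< {1,3}
  {1} -< {1,4}
  {2} -< {1,2}
  ...24 more
Total: 32


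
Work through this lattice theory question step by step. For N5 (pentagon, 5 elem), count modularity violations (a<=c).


Modular law: if a <= c then a v (b ^ c) = (a v b) ^ c.
Check all triples (a,b,c) with a <= c among 5 elements.
  e.g. a=a, b=c, c=b: lhs=a != rhs=b
Total violating triples: 1


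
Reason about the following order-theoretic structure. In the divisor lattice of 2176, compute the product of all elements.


Divisors of 2176: [1, 2, 4, 8, 16, 17, 32, 34, 64, 68, 128, 136, 272, 544, 1088, 2176]
Product = n^(d(n)/2) = 2176^(16/2)
Product = 502656297790633035773771776


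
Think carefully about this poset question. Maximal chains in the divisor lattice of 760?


A maximal chain goes from the minimum element to a maximal element via cover relations.
Counting all min-to-max paths in the cover graph.
Total maximal chains: 20


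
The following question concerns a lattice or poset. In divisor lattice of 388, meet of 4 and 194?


In a divisor lattice, meet = gcd (greatest common divisor).
By Euclidean algorithm or factoring: gcd(4,194) = 2


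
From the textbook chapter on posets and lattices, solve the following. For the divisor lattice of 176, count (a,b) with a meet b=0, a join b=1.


Complement pair (a,b): a meet b = bottom, a join b = top.
Here: gcd(a,b)=1 and lcm(a,b)=176, i.e. a*b=176 with a,b coprime.
Pairs found: (1,176), (11,16), (16,11), (176,1)
Total ordered pairs: 4


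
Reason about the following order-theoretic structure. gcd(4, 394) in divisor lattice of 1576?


Meet=gcd.
gcd(4,394)=2


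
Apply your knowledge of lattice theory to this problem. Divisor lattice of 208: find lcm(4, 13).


In a divisor lattice, join = lcm (least common multiple).
gcd(4,13) = 1
lcm(4,13) = 4*13/gcd = 52/1 = 52


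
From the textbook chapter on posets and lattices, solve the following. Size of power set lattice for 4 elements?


Power set = 2^n.
2^4 = 16


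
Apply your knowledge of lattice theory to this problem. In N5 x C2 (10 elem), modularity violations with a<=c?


Modular law: if a <= c then a v (b ^ c) = (a v b) ^ c.
Check all triples (a,b,c) with a <= c among 10 elements.
  e.g. a=(a,0), b=(c,0), c=(b,0): lhs=(a,0) != rhs=(b,0)
  e.g. a=(a,0), b=(c,1), c=(b,0): lhs=(a,0) != rhs=(b,0)
Total violating triples: 6


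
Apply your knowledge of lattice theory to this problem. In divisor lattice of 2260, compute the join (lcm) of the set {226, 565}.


In a divisor lattice, join = lcm (least common multiple).
Compute lcm iteratively: start with first element, then lcm(current, next).
Elements: [226, 565]
lcm(226,565) = 1130
Final lcm = 1130


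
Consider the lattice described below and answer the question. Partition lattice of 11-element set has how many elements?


B(n) = number of set partitions of an n-element set.
B(n) satisfies the recurrence: B(n+1) = sum_k C(n,k)*B(k).
B(11) = 678570


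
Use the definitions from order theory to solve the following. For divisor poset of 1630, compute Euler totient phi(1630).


phi(n) = n * prod_{p|n} (1 - 1/p).
Prime divisors of 1630: [2, 5, 163]
phi(1630) = 1630 * (1 - 1/2) * (1 - 1/5) * (1 - 1/163)
phi(1630) = 648


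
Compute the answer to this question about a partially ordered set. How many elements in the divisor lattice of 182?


Divisors of 182: [1, 2, 7, 13, 14, 26, 91, 182]
Count: 8


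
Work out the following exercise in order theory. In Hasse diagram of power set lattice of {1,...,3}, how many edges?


A cover relation a -< b holds when a < b with no c strictly between.
Cover relations:
  {} -< {1}
  {} -< {2}
  {} -< {3}
  {1} -< {1,2}
  {1} -< {1,3}
  {2} -< {1,2}
  {2} -< {2,3}
  {3} -< {1,3}
  ...4 more
Total: 12


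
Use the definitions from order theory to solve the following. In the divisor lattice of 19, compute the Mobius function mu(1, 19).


In a divisor lattice, mu(a,b) = mu(b/a) where mu is the classical Mobius function.
b/a = 19/1 = 19
Prime factorization of 19: primes [19]
19 is squarefree with 1 prime factor(s), so mu(19) = (-1)^1 = -1


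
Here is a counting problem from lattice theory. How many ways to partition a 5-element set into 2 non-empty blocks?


S(n,k) = k*S(n-1,k) + S(n-1,k-1).
S(4,2) = 7, S(4,1) = 1
S(5,2) = 2*7 + 1 = 14 + 1
S(5,2) = 15


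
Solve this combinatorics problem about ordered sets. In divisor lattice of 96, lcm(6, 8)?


Join=lcm.
gcd(6,8)=2
lcm=24


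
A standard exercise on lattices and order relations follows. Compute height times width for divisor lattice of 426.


Height = length of longest chain minus 1; width = size of largest antichain.
A maximum chain: 1 | 71 | 213 | 426  (height 3).
A maximum antichain: {2, 3, 71}  (width 3).
Product = 3 * 3 = 9


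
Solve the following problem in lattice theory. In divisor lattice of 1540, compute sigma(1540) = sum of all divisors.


sigma(n) = sum of divisors.
Divisors of 1540: [1, 2, 4, 5, 7, 10, 11, 14, 20, 22, 28, 35, 44, 55, 70, 77, 110, 140, 154, 220, 308, 385, 770, 1540]
Sum = 4032


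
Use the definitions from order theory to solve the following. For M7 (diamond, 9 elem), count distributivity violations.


Distributive law: a ^ (b v c) = (a ^ b) v (a ^ c).
Check all 9^3 = 729 ordered triples (a,b,c).
  e.g. a=a1, b=a2, c=a3: lhs=a1 != rhs=0
  e.g. a=a1, b=a2, c=a4: lhs=a1 != rhs=0
Total violating triples: 210


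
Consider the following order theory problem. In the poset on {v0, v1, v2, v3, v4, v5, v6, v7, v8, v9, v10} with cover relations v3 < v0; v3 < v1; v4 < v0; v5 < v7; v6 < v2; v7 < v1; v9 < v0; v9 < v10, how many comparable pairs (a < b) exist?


A comparable pair {a,b} has a < b or b < a in the order.
Count unordered pairs where one element is strictly below the other.
Examples: {v0,v3}, {v0,v4}, {v0,v9}, {v1,v3}, ...
Total comparable pairs: 9


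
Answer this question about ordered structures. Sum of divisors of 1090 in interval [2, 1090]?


Interval [2,1090] in divisors of 1090: [2, 10, 218, 1090]
Sum = 1320


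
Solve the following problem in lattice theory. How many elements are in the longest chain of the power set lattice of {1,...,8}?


A chain is a totally ordered subset; we count the number of elements in a maximum chain.
Compute, for each element x, the size of the longest chain ending at x:
  {}: 1
  {1}: 2
  {2}: 2
  {3}: 2
  {4}: 2
  {5}: 2
  ...
A maximum chain: {} < {1} < {1,2} < {1,2,3} < {1,2,3,4} < {1,2,3,4,5} < {1,2,3,4,5,6} < {1,2,3,4,5,6,7} < {1,2,3,4,5,6,7,8}
Number of elements in the longest chain: 9


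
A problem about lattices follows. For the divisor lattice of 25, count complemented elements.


An element a is complemented if some b has a meet b = bottom, a join b = top.
a is complemented iff gcd(a, n/a)=1, i.e. a is a unitary divisor of 25.
Complemented elements: 1, 25
Count: 2


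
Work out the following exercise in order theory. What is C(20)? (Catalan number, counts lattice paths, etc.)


C(n) = C(2n, n) / (n+1).
C(40, 20) = 137846528820
C(20) = 137846528820 / 21 = 6564120420


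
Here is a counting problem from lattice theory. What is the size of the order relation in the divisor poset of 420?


The order relation is {(a,b) : a <= b}, reflexive so it includes (a,a).
Examples: (1,1), (1,10), (1,105), (1,12), (1,14), ...
Total ordered pairs: 162


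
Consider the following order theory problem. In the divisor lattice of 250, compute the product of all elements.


Divisors of 250: [1, 2, 5, 10, 25, 50, 125, 250]
Product = n^(d(n)/2) = 250^(8/2)
Product = 3906250000


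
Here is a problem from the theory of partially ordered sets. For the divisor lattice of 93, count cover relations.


A cover relation a -< b holds when a < b with no c strictly between.
Cover relations:
  1 -< 3
  1 -< 31
  3 -< 93
  31 -< 93
Total: 4


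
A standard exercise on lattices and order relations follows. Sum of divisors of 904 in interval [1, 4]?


Interval [1,4] in divisors of 904: [1, 2, 4]
Sum = 7


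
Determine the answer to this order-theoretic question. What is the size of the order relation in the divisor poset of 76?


The order relation is {(a,b) : a <= b}, reflexive so it includes (a,a).
Examples: (1,1), (1,19), (1,2), (1,38), (1,4), ...
Total ordered pairs: 18


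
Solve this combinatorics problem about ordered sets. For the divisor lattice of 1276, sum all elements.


sigma(n) = sum of divisors.
Divisors of 1276: [1, 2, 4, 11, 22, 29, 44, 58, 116, 319, 638, 1276]
Sum = 2520


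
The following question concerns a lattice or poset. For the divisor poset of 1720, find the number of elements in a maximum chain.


A chain is a totally ordered subset; we count the number of elements in a maximum chain.
Compute, for each element x, the size of the longest chain ending at x:
  1: 1
  2: 2
  5: 2
  43: 2
  4: 3
  8: 4
  ...
A maximum chain: 1 < 2 < 4 < 8 < 40 < 1720
Number of elements in the longest chain: 6


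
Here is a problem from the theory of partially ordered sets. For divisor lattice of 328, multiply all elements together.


Divisors of 328: [1, 2, 4, 8, 41, 82, 164, 328]
Product = n^(d(n)/2) = 328^(8/2)
Product = 11574317056


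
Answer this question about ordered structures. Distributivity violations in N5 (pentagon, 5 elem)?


Distributive law: a ^ (b v c) = (a ^ b) v (a ^ c).
Check all 5^3 = 125 ordered triples (a,b,c).
  e.g. a=b, b=a, c=c: lhs=b != rhs=a
  e.g. a=b, b=c, c=a: lhs=b != rhs=a
Total violating triples: 2


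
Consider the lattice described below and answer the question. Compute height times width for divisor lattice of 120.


Height = length of longest chain minus 1; width = size of largest antichain.
A maximum chain: 1 | 5 | 15 | 30 | 60 | 120  (height 5).
A maximum antichain: {4, 6, 10, 15}  (width 4).
Product = 5 * 4 = 20


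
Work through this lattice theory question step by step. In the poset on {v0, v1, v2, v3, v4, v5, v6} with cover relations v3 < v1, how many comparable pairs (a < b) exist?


A comparable pair {a,b} has a < b or b < a in the order.
Count unordered pairs where one element is strictly below the other.
Examples: {v1,v3}
Total comparable pairs: 1


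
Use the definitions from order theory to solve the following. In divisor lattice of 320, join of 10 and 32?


In a divisor lattice, join = lcm (least common multiple).
gcd(10,32) = 2
lcm(10,32) = 10*32/gcd = 320/2 = 160


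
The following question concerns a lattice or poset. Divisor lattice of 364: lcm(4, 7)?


Join=lcm.
gcd(4,7)=1
lcm=28


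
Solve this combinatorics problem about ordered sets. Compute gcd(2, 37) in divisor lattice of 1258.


In a divisor lattice, meet = gcd (greatest common divisor).
By Euclidean algorithm or factoring: gcd(2,37) = 1


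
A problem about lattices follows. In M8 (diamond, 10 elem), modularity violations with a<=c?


Modular law: if a <= c then a v (b ^ c) = (a v b) ^ c.
Check all triples (a,b,c) with a <= c among 10 elements.
This lattice is modular (diamonds M_m and their chain-products are modular).
Total violating triples: 0


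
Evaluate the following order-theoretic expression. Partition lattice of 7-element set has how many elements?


B(n) = number of set partitions of an n-element set.
B(n) satisfies the recurrence: B(n+1) = sum_k C(n,k)*B(k).
B(7) = 877


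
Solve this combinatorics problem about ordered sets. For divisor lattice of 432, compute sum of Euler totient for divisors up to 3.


Divisors of 432 up to 3: [1, 2, 3]
phi values: [1, 1, 2]
Sum = 4


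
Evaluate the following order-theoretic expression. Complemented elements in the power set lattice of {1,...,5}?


An element a is complemented if some b has a meet b = bottom, a join b = top.
every subset A has complement S\A, so all elements are complemented.
Complemented elements: {}, {1}, {2}, {3}, {4}, {5}, ... (26 more)
Count: 32


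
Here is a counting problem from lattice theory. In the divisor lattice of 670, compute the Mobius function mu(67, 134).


In a divisor lattice, mu(a,b) = mu(b/a) where mu is the classical Mobius function.
b/a = 134/67 = 2
Prime factorization of 2: primes [2]
2 is squarefree with 1 prime factor(s), so mu(2) = (-1)^1 = -1


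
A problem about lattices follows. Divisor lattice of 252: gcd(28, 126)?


Meet=gcd.
gcd(28,126)=14


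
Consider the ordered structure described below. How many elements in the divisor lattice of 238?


Divisors of 238: [1, 2, 7, 14, 17, 34, 119, 238]
Count: 8


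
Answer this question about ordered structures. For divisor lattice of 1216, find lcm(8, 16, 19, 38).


In a divisor lattice, join = lcm (least common multiple).
Compute lcm iteratively: start with first element, then lcm(current, next).
Elements: [8, 16, 19, 38]
lcm(8,16) = 16
lcm(16,19) = 304
lcm(304,38) = 304
Final lcm = 304


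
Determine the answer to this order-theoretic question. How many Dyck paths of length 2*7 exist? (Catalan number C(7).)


C(n) = C(2n, n) / (n+1).
C(14, 7) = 3432
C(7) = 3432 / 8 = 429


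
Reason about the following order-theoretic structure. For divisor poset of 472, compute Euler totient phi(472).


phi(n) = n * prod_{p|n} (1 - 1/p).
Prime divisors of 472: [2, 59]
phi(472) = 472 * (1 - 1/2) * (1 - 1/59)
phi(472) = 232


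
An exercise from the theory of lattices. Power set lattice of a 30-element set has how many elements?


Power set = 2^n.
2^30 = 1073741824


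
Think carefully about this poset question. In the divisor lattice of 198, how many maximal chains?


A maximal chain goes from the minimum element to a maximal element via cover relations.
Counting all min-to-max paths in the cover graph.
Total maximal chains: 12


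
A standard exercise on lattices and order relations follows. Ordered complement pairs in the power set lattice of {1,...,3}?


Complement pair (a,b): a meet b = bottom, a join b = top.
Here: A intersect B = {} and A union B = {1,...,3}.
Pairs found: ({},{1,2,3}), ({1},{2,3}), ({2},{1,3}), ({3},{1,2}), ... (4 more)
Total ordered pairs: 8


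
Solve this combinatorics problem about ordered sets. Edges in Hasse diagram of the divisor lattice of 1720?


A cover relation a -< b holds when a < b with no c strictly between.
Cover relations:
  1 -< 2
  1 -< 5
  1 -< 43
  2 -< 4
  2 -< 10
  2 -< 86
  4 -< 8
  4 -< 20
  ...20 more
Total: 28


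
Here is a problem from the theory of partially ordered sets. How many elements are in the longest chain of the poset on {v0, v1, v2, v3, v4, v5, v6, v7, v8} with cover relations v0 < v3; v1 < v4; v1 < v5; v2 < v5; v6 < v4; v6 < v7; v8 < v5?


A chain is a totally ordered subset; we count the number of elements in a maximum chain.
Compute, for each element x, the size of the longest chain ending at x:
  v0: 1
  v1: 1
  v2: 1
  v6: 1
  v8: 1
  v3: 2
  ...
A maximum chain: v0 < v3
Number of elements in the longest chain: 2


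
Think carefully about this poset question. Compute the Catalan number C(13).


C(n) = C(2n, n) / (n+1).
C(26, 13) = 10400600
C(13) = 10400600 / 14 = 742900


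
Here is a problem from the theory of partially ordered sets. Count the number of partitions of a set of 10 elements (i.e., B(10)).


B(n) = number of set partitions of an n-element set.
B(n) satisfies the recurrence: B(n+1) = sum_k C(n,k)*B(k).
B(10) = 115975


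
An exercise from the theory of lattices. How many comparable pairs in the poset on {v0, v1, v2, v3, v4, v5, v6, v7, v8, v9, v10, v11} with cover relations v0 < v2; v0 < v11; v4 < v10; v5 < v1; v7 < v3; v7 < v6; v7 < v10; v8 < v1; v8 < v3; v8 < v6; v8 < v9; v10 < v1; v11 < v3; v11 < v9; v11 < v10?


A comparable pair {a,b} has a < b or b < a in the order.
Count unordered pairs where one element is strictly below the other.
Examples: {v0,v1}, {v0,v2}, {v0,v3}, {v0,v9}, ...
Total comparable pairs: 22


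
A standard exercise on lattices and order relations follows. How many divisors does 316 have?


Divisors of 316: [1, 2, 4, 79, 158, 316]
Count: 6


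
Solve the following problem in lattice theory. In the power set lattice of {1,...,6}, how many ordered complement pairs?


Complement pair (a,b): a meet b = bottom, a join b = top.
Here: A intersect B = {} and A union B = {1,...,6}.
Pairs found: ({},{1,2,3,4,5,6}), ({1},{2,3,4,5,6}), ({2},{1,3,4,5,6}), ({3},{1,2,4,5,6}), ... (60 more)
Total ordered pairs: 64


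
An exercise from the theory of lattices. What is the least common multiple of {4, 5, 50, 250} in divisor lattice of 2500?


In a divisor lattice, join = lcm (least common multiple).
Compute lcm iteratively: start with first element, then lcm(current, next).
Elements: [4, 5, 50, 250]
lcm(4,5) = 20
lcm(20,50) = 100
lcm(100,250) = 500
Final lcm = 500


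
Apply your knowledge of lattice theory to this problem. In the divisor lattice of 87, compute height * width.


Height = length of longest chain minus 1; width = size of largest antichain.
A maximum chain: 1 | 29 | 87  (height 2).
A maximum antichain: {3, 29}  (width 2).
Product = 2 * 2 = 4


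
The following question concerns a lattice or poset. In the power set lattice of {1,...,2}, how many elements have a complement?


An element a is complemented if some b has a meet b = bottom, a join b = top.
every subset A has complement S\A, so all elements are complemented.
Complemented elements: {}, {1}, {2}, {1,2}
Count: 4


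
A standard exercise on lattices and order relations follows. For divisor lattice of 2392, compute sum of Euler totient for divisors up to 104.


Divisors of 2392 up to 104: [1, 2, 4, 8, 13, 23, 26, 46, 52, 92, 104]
phi values: [1, 1, 2, 4, 12, 22, 12, 22, 24, 44, 48]
Sum = 192


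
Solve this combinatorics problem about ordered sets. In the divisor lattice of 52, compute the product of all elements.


Divisors of 52: [1, 2, 4, 13, 26, 52]
Product = n^(d(n)/2) = 52^(6/2)
Product = 140608


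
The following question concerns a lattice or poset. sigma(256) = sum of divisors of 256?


sigma(n) = sum of divisors.
Divisors of 256: [1, 2, 4, 8, 16, 32, 64, 128, 256]
Sum = 511


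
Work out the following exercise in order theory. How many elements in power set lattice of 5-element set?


Power set = 2^n.
2^5 = 32


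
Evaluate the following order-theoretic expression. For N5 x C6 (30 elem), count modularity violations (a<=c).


Modular law: if a <= c then a v (b ^ c) = (a v b) ^ c.
Check all triples (a,b,c) with a <= c among 30 elements.
  e.g. a=(a,0), b=(c,0), c=(b,0): lhs=(a,0) != rhs=(b,0)
  e.g. a=(a,0), b=(c,1), c=(b,0): lhs=(a,0) != rhs=(b,0)
Total violating triples: 126


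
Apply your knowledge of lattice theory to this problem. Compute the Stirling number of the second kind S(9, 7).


S(n,k) = k*S(n-1,k) + S(n-1,k-1).
S(8,7) = 28, S(8,6) = 266
S(9,7) = 7*28 + 266 = 196 + 266
S(9,7) = 462


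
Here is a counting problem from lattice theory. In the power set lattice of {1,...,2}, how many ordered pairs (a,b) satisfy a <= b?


The order relation is {(a,b) : a <= b}, reflexive so it includes (a,a).
Examples: ({},{}), ({},{1,2}), ({},{1}), ({},{2}), ({1,2},{1,2}), ...
Total ordered pairs: 9


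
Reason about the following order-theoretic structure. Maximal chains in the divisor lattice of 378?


A maximal chain goes from the minimum element to a maximal element via cover relations.
Counting all min-to-max paths in the cover graph.
Total maximal chains: 20


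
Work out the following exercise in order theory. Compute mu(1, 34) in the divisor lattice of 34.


In a divisor lattice, mu(a,b) = mu(b/a) where mu is the classical Mobius function.
b/a = 34/1 = 34
Prime factorization of 34: primes [2, 17]
34 is squarefree with 2 prime factor(s), so mu(34) = (-1)^2 = 1


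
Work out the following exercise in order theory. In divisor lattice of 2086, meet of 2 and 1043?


In a divisor lattice, meet = gcd (greatest common divisor).
By Euclidean algorithm or factoring: gcd(2,1043) = 1


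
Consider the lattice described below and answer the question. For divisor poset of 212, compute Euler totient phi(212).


phi(n) = n * prod_{p|n} (1 - 1/p).
Prime divisors of 212: [2, 53]
phi(212) = 212 * (1 - 1/2) * (1 - 1/53)
phi(212) = 104


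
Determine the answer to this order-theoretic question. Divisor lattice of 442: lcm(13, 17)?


Join=lcm.
gcd(13,17)=1
lcm=221


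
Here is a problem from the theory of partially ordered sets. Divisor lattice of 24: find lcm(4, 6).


In a divisor lattice, join = lcm (least common multiple).
gcd(4,6) = 2
lcm(4,6) = 4*6/gcd = 24/2 = 12


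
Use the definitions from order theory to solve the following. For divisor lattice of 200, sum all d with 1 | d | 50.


Interval [1,50] in divisors of 200: [1, 2, 5, 10, 25, 50]
Sum = 93


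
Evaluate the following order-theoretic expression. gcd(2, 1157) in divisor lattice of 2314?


Meet=gcd.
gcd(2,1157)=1


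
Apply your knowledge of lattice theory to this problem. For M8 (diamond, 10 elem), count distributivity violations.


Distributive law: a ^ (b v c) = (a ^ b) v (a ^ c).
Check all 10^3 = 1000 ordered triples (a,b,c).
  e.g. a=a1, b=a2, c=a3: lhs=a1 != rhs=0
  e.g. a=a1, b=a2, c=a4: lhs=a1 != rhs=0
Total violating triples: 336


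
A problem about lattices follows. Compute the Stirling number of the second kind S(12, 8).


S(n,k) = k*S(n-1,k) + S(n-1,k-1).
S(11,8) = 11880, S(11,7) = 63987
S(12,8) = 8*11880 + 63987 = 95040 + 63987
S(12,8) = 159027


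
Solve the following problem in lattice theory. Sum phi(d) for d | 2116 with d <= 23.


Divisors of 2116 up to 23: [1, 2, 4, 23]
phi values: [1, 1, 2, 22]
Sum = 26


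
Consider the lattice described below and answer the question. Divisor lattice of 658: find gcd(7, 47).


In a divisor lattice, meet = gcd (greatest common divisor).
By Euclidean algorithm or factoring: gcd(7,47) = 1


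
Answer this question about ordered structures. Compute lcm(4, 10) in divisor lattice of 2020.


In a divisor lattice, join = lcm (least common multiple).
gcd(4,10) = 2
lcm(4,10) = 4*10/gcd = 40/2 = 20


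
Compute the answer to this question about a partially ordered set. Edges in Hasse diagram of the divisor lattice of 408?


A cover relation a -< b holds when a < b with no c strictly between.
Cover relations:
  1 -< 2
  1 -< 3
  1 -< 17
  2 -< 4
  2 -< 6
  2 -< 34
  3 -< 6
  3 -< 51
  ...20 more
Total: 28


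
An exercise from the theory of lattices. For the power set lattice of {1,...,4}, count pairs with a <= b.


The order relation is {(a,b) : a <= b}, reflexive so it includes (a,a).
Examples: ({},{}), ({},{1,2}), ({},{1,2,3}), ({},{1,2,3,4}), ({},{1,2,4}), ...
Total ordered pairs: 81


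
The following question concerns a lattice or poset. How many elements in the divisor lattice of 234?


Divisors of 234: [1, 2, 3, 6, 9, 13, 18, 26, 39, 78, 117, 234]
Count: 12


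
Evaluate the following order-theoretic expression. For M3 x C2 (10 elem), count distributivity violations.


Distributive law: a ^ (b v c) = (a ^ b) v (a ^ c).
Check all 10^3 = 1000 ordered triples (a,b,c).
  e.g. a=(a1,0), b=(a2,0), c=(a3,0): lhs=(a1,0) != rhs=(0,0)
  e.g. a=(a1,0), b=(a2,0), c=(a3,1): lhs=(a1,0) != rhs=(0,0)
Total violating triples: 48


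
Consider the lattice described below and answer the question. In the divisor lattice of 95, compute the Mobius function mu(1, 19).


In a divisor lattice, mu(a,b) = mu(b/a) where mu is the classical Mobius function.
b/a = 19/1 = 19
Prime factorization of 19: primes [19]
19 is squarefree with 1 prime factor(s), so mu(19) = (-1)^1 = -1


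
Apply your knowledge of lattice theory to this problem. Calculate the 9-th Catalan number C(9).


C(n) = C(2n, n) / (n+1).
C(18, 9) = 48620
C(9) = 48620 / 10 = 4862


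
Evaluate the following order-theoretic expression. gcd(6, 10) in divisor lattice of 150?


Meet=gcd.
gcd(6,10)=2


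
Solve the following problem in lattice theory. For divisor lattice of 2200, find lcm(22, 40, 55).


In a divisor lattice, join = lcm (least common multiple).
Compute lcm iteratively: start with first element, then lcm(current, next).
Elements: [22, 40, 55]
lcm(22,40) = 440
lcm(440,55) = 440
Final lcm = 440


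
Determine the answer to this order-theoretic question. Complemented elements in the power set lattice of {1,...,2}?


An element a is complemented if some b has a meet b = bottom, a join b = top.
every subset A has complement S\A, so all elements are complemented.
Complemented elements: {}, {1}, {2}, {1,2}
Count: 4


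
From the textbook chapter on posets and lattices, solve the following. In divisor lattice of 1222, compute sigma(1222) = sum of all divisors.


sigma(n) = sum of divisors.
Divisors of 1222: [1, 2, 13, 26, 47, 94, 611, 1222]
Sum = 2016


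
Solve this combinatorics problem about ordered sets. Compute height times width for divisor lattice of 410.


Height = length of longest chain minus 1; width = size of largest antichain.
A maximum chain: 1 | 41 | 205 | 410  (height 3).
A maximum antichain: {2, 5, 41}  (width 3).
Product = 3 * 3 = 9


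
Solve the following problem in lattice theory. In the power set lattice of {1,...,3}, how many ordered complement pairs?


Complement pair (a,b): a meet b = bottom, a join b = top.
Here: A intersect B = {} and A union B = {1,...,3}.
Pairs found: ({},{1,2,3}), ({1},{2,3}), ({2},{1,3}), ({3},{1,2}), ... (4 more)
Total ordered pairs: 8


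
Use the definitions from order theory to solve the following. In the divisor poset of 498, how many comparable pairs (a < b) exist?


A comparable pair {a,b} has a < b or b < a in the order.
Count unordered pairs where one element is strictly below the other.
Examples: {1,2}, {1,3}, {1,6}, {1,83}, ...
Total comparable pairs: 19


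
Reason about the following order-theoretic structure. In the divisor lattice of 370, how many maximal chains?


A maximal chain goes from the minimum element to a maximal element via cover relations.
Counting all min-to-max paths in the cover graph.
Total maximal chains: 6


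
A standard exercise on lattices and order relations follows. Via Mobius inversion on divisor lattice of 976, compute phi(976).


phi(n) = n * prod_{p|n} (1 - 1/p).
Prime divisors of 976: [2, 61]
phi(976) = 976 * (1 - 1/2) * (1 - 1/61)
phi(976) = 480


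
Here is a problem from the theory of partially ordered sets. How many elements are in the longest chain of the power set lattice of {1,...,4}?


A chain is a totally ordered subset; we count the number of elements in a maximum chain.
Compute, for each element x, the size of the longest chain ending at x:
  {}: 1
  {1}: 2
  {2}: 2
  {3}: 2
  {4}: 2
  {1,2}: 3
  ...
A maximum chain: {} < {1} < {1,2} < {1,2,3} < {1,2,3,4}
Number of elements in the longest chain: 5


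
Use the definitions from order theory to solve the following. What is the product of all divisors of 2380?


Divisors of 2380: [1, 2, 4, 5, 7, 10, 14, 17, 20, 28, 34, 35, 68, 70, 85, 119, 140, 170, 238, 340, 476, 595, 1190, 2380]
Product = n^(d(n)/2) = 2380^(24/2)
Product = 33031134065402989058412384256000000000000


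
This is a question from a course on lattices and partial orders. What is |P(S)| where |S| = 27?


Power set = 2^n.
2^27 = 134217728


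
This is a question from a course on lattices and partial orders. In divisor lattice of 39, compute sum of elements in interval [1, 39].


Interval [1,39] in divisors of 39: [1, 3, 13, 39]
Sum = 56


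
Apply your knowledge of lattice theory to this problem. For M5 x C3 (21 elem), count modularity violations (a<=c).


Modular law: if a <= c then a v (b ^ c) = (a v b) ^ c.
Check all triples (a,b,c) with a <= c among 21 elements.
This lattice is modular (diamonds M_m and their chain-products are modular).
Total violating triples: 0


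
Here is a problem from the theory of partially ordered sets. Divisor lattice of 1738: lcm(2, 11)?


Join=lcm.
gcd(2,11)=1
lcm=22


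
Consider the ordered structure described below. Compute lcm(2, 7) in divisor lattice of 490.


In a divisor lattice, join = lcm (least common multiple).
gcd(2,7) = 1
lcm(2,7) = 2*7/gcd = 14/1 = 14


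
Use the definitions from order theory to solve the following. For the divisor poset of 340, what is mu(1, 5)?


In a divisor lattice, mu(a,b) = mu(b/a) where mu is the classical Mobius function.
b/a = 5/1 = 5
Prime factorization of 5: primes [5]
5 is squarefree with 1 prime factor(s), so mu(5) = (-1)^1 = -1


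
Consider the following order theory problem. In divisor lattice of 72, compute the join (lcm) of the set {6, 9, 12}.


In a divisor lattice, join = lcm (least common multiple).
Compute lcm iteratively: start with first element, then lcm(current, next).
Elements: [6, 9, 12]
lcm(6,9) = 18
lcm(18,12) = 36
Final lcm = 36
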